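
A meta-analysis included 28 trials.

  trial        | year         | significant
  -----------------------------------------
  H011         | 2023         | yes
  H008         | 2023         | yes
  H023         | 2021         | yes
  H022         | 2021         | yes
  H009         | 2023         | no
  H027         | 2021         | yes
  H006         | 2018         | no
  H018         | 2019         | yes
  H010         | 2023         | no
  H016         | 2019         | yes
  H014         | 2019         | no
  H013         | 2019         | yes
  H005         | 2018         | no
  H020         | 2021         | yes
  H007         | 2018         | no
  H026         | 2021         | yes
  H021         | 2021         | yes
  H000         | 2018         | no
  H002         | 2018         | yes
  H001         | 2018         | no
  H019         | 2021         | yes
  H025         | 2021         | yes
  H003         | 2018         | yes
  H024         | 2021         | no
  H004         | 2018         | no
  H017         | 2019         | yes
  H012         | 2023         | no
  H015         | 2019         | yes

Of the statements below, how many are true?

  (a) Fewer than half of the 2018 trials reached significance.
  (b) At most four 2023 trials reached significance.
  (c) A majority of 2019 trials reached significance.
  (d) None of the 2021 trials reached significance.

(a) 2018: |A| = 8, |A ∩ B| = 2; needs |A ∩ B| < |A ∖ B| — true.
(b) 2023: |A| = 5, |A ∩ B| = 2; needs |A ∩ B| ≤ 4 — true.
(c) 2019: |A| = 6, |A ∩ B| = 5; needs |A ∩ B| > |A ∖ B| — true.
(d) 2021: |A| = 9, |A ∩ B| = 8; needs A ∩ B = ∅ (|A ∩ B| = 0) — false.

3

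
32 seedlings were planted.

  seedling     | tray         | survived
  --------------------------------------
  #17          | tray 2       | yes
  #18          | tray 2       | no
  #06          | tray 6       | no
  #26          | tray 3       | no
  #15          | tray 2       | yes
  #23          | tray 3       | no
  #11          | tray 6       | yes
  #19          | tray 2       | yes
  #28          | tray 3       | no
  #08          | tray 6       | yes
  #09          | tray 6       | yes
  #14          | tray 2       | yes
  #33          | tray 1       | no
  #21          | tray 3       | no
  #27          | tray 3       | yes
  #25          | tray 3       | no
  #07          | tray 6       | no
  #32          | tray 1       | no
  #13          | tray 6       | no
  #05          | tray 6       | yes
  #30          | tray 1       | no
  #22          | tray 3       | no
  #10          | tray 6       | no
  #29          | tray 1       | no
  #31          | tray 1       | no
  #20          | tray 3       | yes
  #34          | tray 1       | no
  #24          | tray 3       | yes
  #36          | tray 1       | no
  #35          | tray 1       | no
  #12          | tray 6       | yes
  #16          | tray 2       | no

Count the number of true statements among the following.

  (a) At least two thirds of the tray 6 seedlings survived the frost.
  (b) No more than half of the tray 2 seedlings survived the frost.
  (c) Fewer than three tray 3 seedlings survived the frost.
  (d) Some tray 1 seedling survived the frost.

0

(a) tray 6: |A| = 9, |A ∩ B| = 5; needs |A ∩ B| / |A| ≥ 2/3 — false.
(b) tray 2: |A| = 6, |A ∩ B| = 4; needs |A ∩ B| ≤ |A ∖ B| — false.
(c) tray 3: |A| = 9, |A ∩ B| = 3; needs |A ∩ B| < 3 — false.
(d) tray 1: |A| = 8, |A ∩ B| = 0; needs A ∩ B ≠ ∅ (|A ∩ B| ≥ 1) — false.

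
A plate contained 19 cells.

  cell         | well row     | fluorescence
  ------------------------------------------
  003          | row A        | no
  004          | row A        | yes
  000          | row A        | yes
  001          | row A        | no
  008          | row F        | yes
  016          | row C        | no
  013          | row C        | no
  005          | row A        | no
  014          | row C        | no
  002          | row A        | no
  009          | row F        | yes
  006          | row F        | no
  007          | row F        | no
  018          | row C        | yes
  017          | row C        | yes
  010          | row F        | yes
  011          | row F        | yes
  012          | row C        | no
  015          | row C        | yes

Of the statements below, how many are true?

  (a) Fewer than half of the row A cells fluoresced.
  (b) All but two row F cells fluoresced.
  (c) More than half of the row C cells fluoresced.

2

(a) row A: |A| = 6, |A ∩ B| = 2; needs |A ∩ B| < |A ∖ B| — true.
(b) row F: |A| = 6, |A ∩ B| = 4; needs |A ∖ B| = 2 — true.
(c) row C: |A| = 7, |A ∩ B| = 3; needs |A ∩ B| > |A ∖ B| — false.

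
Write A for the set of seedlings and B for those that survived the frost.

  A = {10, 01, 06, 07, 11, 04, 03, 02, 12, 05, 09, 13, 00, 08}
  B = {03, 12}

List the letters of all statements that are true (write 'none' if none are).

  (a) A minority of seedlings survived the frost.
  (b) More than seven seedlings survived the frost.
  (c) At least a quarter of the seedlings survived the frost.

|A| = 14, |A ∩ B| = 2, |A ∖ B| = 12.
(a) |A ∩ B| < |A ∖ B|: holds.
(b) |A ∩ B| > 7: fails.
(c) |A ∩ B| / |A| ≥ 1/4: fails.

(a)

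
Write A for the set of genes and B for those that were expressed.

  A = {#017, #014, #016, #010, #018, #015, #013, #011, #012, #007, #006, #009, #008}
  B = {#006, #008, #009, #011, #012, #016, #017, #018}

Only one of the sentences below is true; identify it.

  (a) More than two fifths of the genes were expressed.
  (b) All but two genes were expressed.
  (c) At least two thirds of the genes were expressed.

(a)

|A| = 13, |A ∩ B| = 8, |A ∖ B| = 5.
(a) requires |A ∩ B| / |A| > 2/5: true.
(b) requires |A ∖ B| = 2: false.
(c) requires |A ∩ B| / |A| ≥ 2/3: false.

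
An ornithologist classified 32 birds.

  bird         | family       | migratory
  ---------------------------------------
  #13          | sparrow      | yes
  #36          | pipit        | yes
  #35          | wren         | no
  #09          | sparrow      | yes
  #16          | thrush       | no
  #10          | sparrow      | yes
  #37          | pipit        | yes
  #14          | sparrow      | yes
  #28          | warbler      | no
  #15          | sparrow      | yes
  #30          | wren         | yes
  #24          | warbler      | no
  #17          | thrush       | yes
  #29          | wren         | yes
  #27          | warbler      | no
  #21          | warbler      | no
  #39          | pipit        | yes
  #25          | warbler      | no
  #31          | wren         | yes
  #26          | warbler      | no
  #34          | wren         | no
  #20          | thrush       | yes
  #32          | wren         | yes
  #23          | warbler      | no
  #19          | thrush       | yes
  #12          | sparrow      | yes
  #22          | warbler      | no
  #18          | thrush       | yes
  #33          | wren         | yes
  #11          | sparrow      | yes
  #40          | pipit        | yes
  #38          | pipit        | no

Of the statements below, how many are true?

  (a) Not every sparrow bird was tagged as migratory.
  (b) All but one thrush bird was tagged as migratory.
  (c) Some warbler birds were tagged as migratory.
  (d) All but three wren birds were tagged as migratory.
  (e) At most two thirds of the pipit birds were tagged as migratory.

1

(a) sparrow: |A| = 7, |A ∩ B| = 7; needs A ⊄ B (|A ∖ B| ≥ 1) — false.
(b) thrush: |A| = 5, |A ∩ B| = 4; needs |A ∖ B| = 1 — true.
(c) warbler: |A| = 8, |A ∩ B| = 0; needs A ∩ B ≠ ∅ (|A ∩ B| ≥ 1) — false.
(d) wren: |A| = 7, |A ∩ B| = 5; needs |A ∖ B| = 3 — false.
(e) pipit: |A| = 5, |A ∩ B| = 4; needs |A ∩ B| / |A| ≤ 2/3 — false.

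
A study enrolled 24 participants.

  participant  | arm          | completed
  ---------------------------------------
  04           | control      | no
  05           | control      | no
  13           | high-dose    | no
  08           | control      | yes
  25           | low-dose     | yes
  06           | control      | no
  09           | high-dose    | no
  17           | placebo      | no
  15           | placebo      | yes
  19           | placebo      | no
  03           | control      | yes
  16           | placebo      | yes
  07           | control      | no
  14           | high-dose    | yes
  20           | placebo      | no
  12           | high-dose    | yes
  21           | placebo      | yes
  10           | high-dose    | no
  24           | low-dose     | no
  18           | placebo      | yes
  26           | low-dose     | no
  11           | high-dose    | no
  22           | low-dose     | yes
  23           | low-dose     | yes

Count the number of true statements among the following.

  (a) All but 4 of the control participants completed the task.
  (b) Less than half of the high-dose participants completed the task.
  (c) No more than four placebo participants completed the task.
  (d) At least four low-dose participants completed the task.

(a) control: |A| = 6, |A ∩ B| = 2; needs |A ∖ B| = 4 — true.
(b) high-dose: |A| = 6, |A ∩ B| = 2; needs |A ∩ B| < |A ∖ B| — true.
(c) placebo: |A| = 7, |A ∩ B| = 4; needs |A ∩ B| ≤ 4 — true.
(d) low-dose: |A| = 5, |A ∩ B| = 3; needs |A ∩ B| ≥ 4 — false.

3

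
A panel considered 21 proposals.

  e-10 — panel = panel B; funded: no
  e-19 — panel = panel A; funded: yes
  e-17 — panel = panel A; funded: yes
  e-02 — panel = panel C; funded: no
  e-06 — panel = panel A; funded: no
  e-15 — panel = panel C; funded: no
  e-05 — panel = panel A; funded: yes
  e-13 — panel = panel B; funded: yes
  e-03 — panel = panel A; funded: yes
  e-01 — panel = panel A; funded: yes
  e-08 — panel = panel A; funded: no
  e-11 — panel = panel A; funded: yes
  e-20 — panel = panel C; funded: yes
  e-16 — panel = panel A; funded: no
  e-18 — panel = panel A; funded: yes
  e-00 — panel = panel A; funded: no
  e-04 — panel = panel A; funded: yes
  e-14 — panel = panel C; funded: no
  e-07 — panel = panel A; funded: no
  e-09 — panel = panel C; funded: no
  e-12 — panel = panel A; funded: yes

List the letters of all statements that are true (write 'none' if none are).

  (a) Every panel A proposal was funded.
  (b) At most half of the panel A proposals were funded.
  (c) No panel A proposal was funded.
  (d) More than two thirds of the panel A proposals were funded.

none

|A| = 14, |A ∩ B| = 9, |A ∖ B| = 5.
(a) A ⊆ B, i.e. every element of A is in B (|A ∖ B| = 0): fails.
(b) |A ∩ B| ≤ |A ∖ B|: fails.
(c) A ∩ B = ∅ (|A ∩ B| = 0): fails.
(d) |A ∩ B| / |A| > 2/3: fails.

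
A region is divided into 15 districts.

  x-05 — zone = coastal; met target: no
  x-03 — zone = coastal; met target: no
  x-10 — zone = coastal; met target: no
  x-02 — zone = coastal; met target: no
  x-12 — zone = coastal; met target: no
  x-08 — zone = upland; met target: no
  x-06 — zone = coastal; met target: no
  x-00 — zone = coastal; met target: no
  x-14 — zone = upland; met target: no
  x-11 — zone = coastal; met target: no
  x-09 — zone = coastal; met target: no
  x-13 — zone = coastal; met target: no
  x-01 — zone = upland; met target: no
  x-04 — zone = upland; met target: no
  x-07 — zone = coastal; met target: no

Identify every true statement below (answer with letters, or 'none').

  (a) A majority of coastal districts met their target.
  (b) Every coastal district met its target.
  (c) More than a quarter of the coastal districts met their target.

|A| = 11, |A ∩ B| = 0, |A ∖ B| = 11.
(a) |A ∩ B| > |A ∖ B|: fails.
(b) A ⊆ B, i.e. every element of A is in B (|A ∖ B| = 0): fails.
(c) |A ∩ B| / |A| > 1/4: fails.

none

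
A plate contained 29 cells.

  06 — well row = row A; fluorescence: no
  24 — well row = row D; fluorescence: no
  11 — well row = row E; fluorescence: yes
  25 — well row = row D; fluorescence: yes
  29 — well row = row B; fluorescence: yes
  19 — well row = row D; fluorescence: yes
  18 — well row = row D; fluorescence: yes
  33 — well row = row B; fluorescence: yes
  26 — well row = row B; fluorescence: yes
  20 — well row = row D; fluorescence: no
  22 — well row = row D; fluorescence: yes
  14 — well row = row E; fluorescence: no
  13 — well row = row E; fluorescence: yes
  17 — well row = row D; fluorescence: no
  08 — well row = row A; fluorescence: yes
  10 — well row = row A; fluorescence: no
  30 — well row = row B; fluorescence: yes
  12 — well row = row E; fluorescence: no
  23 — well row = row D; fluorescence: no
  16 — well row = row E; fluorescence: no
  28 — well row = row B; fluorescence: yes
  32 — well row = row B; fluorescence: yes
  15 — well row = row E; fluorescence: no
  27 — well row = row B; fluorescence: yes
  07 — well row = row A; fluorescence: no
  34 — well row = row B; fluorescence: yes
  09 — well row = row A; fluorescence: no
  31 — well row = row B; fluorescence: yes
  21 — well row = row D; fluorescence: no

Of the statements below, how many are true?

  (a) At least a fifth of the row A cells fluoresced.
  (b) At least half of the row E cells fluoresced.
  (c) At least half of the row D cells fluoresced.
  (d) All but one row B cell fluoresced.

(a) row A: |A| = 5, |A ∩ B| = 1; needs |A ∩ B| / |A| ≥ 1/5 — true.
(b) row E: |A| = 6, |A ∩ B| = 2; needs |A ∩ B| ≥ |A ∖ B| — false.
(c) row D: |A| = 9, |A ∩ B| = 4; needs |A ∩ B| ≥ |A ∖ B| — false.
(d) row B: |A| = 9, |A ∩ B| = 9; needs |A ∖ B| = 1 — false.

1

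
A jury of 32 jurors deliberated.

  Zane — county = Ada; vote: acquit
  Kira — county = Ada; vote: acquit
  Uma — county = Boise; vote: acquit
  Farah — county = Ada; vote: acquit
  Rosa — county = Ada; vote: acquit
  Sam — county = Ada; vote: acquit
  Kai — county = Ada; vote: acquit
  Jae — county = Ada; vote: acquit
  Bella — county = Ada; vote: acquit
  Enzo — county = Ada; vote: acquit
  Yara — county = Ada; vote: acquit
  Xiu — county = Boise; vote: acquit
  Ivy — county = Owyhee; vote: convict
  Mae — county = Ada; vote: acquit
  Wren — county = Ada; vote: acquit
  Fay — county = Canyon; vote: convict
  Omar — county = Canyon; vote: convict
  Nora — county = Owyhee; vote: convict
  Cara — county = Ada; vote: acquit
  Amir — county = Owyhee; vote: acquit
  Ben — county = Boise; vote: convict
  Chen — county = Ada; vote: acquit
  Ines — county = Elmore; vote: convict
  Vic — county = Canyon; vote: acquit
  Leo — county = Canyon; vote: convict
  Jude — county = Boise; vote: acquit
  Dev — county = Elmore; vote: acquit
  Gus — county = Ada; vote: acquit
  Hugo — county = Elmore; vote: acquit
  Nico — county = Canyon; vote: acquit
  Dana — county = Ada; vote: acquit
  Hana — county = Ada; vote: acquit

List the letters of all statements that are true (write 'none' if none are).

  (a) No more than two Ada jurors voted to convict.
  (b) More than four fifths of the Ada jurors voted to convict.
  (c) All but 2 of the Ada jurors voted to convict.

|A| = 17, |A ∩ B| = 0, |A ∖ B| = 17.
(a) |A ∩ B| ≤ 2: holds.
(b) |A ∩ B| / |A| > 4/5: fails.
(c) |A ∖ B| = 2: fails.

(a)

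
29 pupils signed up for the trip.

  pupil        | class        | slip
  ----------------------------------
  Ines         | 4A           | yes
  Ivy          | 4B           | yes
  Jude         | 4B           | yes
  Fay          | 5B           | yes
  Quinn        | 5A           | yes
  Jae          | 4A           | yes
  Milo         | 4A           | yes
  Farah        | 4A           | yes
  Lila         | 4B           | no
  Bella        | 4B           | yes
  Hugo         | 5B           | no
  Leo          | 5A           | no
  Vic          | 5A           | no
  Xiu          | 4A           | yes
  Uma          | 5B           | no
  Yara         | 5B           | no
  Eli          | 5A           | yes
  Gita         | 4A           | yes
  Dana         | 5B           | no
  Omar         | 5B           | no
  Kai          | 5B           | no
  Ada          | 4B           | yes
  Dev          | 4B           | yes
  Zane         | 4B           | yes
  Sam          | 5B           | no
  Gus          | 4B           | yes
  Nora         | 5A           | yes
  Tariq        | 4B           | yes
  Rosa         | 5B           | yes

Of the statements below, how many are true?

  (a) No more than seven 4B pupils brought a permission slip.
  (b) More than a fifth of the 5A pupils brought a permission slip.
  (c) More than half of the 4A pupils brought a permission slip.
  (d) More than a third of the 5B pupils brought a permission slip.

2

(a) 4B: |A| = 9, |A ∩ B| = 8; needs |A ∩ B| ≤ 7 — false.
(b) 5A: |A| = 5, |A ∩ B| = 3; needs |A ∩ B| / |A| > 1/5 — true.
(c) 4A: |A| = 6, |A ∩ B| = 6; needs |A ∩ B| > |A ∖ B| — true.
(d) 5B: |A| = 9, |A ∩ B| = 2; needs |A ∩ B| / |A| > 1/3 — false.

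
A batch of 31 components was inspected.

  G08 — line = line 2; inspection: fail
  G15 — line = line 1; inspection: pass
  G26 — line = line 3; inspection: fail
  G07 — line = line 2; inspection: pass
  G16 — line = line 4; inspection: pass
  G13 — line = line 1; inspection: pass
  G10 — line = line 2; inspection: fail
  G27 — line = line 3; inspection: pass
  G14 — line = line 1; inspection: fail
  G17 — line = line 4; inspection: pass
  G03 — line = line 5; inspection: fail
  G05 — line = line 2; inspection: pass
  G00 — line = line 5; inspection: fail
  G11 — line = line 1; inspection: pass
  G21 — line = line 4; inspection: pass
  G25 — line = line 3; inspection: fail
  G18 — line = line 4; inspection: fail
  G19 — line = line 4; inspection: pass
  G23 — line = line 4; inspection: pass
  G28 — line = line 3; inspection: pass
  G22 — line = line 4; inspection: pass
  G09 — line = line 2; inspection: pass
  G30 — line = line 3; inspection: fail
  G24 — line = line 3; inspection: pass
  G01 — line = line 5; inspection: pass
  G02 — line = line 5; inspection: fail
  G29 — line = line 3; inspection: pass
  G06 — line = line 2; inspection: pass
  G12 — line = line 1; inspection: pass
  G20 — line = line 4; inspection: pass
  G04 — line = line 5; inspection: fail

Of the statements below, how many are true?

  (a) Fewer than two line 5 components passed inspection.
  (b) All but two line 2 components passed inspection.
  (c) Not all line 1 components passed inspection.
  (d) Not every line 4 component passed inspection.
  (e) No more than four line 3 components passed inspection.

(a) line 5: |A| = 5, |A ∩ B| = 1; needs |A ∩ B| < 2 — true.
(b) line 2: |A| = 6, |A ∩ B| = 4; needs |A ∖ B| = 2 — true.
(c) line 1: |A| = 5, |A ∩ B| = 4; needs A ⊄ B (|A ∖ B| ≥ 1) — true.
(d) line 4: |A| = 8, |A ∩ B| = 7; needs A ⊄ B (|A ∖ B| ≥ 1) — true.
(e) line 3: |A| = 7, |A ∩ B| = 4; needs |A ∩ B| ≤ 4 — true.

5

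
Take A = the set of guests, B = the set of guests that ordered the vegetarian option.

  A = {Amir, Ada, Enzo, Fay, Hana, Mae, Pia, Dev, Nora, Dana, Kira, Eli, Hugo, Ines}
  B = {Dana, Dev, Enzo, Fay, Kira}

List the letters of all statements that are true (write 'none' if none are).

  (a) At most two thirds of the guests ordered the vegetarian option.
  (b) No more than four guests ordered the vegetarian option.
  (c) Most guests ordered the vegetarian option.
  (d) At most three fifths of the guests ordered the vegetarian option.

|A| = 14, |A ∩ B| = 5, |A ∖ B| = 9.
(a) |A ∩ B| / |A| ≤ 2/3: holds.
(b) |A ∩ B| ≤ 4: fails.
(c) |A ∩ B| > |A ∖ B|: fails.
(d) |A ∩ B| / |A| ≤ 3/5: holds.

(a), (d)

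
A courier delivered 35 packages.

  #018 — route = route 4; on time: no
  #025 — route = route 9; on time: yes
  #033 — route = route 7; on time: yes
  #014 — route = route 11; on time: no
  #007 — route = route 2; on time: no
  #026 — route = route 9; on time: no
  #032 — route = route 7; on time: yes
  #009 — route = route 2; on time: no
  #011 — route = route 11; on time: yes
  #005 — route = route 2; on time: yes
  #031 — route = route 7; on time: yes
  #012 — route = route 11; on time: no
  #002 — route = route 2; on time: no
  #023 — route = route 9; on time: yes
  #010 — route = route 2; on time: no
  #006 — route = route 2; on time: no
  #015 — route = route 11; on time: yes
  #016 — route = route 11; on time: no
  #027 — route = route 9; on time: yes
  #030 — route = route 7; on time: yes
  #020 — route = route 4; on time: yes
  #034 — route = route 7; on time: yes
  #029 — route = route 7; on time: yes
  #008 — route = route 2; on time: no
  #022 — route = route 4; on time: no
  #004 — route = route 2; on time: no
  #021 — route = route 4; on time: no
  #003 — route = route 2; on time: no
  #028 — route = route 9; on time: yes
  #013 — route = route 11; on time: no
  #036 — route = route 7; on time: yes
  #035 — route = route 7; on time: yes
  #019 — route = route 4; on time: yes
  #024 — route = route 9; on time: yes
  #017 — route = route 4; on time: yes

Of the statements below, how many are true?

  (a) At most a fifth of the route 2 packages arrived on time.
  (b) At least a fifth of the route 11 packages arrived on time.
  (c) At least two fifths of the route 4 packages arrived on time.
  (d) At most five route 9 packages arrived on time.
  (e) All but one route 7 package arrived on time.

4

(a) route 2: |A| = 9, |A ∩ B| = 1; needs |A ∩ B| / |A| ≤ 1/5 — true.
(b) route 11: |A| = 6, |A ∩ B| = 2; needs |A ∩ B| / |A| ≥ 1/5 — true.
(c) route 4: |A| = 6, |A ∩ B| = 3; needs |A ∩ B| / |A| ≥ 2/5 — true.
(d) route 9: |A| = 6, |A ∩ B| = 5; needs |A ∩ B| ≤ 5 — true.
(e) route 7: |A| = 8, |A ∩ B| = 8; needs |A ∖ B| = 1 — false.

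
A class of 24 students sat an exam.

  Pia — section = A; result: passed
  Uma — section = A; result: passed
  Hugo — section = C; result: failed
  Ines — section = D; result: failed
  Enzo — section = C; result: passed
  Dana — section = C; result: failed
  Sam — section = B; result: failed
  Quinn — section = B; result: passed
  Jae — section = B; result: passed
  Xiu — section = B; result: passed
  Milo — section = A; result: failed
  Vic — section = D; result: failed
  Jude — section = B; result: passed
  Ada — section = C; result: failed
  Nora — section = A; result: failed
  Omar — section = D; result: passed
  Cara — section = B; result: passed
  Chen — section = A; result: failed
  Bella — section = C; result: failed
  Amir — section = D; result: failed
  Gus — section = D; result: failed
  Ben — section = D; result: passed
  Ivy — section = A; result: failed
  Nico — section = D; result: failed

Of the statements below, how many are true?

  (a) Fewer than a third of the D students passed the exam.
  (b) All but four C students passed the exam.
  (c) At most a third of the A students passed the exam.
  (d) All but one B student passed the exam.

(a) D: |A| = 7, |A ∩ B| = 2; needs |A ∩ B| / |A| < 1/3 — true.
(b) C: |A| = 5, |A ∩ B| = 1; needs |A ∖ B| = 4 — true.
(c) A: |A| = 6, |A ∩ B| = 2; needs |A ∩ B| / |A| ≤ 1/3 — true.
(d) B: |A| = 6, |A ∩ B| = 5; needs |A ∖ B| = 1 — true.

4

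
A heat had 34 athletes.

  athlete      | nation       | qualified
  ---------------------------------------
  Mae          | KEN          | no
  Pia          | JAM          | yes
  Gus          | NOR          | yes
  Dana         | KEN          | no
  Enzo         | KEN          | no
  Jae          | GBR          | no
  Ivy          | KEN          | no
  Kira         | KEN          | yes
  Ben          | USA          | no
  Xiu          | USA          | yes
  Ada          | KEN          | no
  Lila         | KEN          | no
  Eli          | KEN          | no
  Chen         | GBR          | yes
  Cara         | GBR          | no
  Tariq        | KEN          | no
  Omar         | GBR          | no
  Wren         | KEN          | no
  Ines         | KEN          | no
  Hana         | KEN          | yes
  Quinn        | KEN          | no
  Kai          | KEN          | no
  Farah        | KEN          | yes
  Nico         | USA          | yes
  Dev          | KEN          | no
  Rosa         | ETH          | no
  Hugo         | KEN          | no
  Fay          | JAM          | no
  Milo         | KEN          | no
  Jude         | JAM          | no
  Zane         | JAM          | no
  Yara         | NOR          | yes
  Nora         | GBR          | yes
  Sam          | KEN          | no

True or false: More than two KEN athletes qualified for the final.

True

Truth condition: |A ∩ B| > 2.
|A| = 19, |A ∩ B| = 3, |A ∖ B| = 16.
|A ∩ B| = 3, so the statement is true.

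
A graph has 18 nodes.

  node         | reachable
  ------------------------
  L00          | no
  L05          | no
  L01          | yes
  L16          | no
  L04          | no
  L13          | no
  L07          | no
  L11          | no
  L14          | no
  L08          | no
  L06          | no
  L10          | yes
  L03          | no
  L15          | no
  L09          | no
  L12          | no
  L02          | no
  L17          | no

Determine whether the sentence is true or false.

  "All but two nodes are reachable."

False

Truth condition: |A ∖ B| = 2.
|A| = 18, |A ∩ B| = 2, |A ∖ B| = 16.
|A ∖ B| = 16, so the statement is false.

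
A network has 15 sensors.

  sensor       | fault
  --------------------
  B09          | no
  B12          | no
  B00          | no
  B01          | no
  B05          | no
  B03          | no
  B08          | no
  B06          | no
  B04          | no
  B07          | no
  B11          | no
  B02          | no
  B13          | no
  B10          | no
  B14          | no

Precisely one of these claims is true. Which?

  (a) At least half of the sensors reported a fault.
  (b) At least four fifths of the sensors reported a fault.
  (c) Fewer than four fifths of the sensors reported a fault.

(c)

|A| = 15, |A ∩ B| = 0, |A ∖ B| = 15.
(a) requires |A ∩ B| ≥ |A ∖ B|: false.
(b) requires |A ∩ B| / |A| ≥ 4/5: false.
(c) requires |A ∩ B| / |A| < 4/5: true.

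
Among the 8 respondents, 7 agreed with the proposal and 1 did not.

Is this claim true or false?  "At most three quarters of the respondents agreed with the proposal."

'At most three quarters of the respondents agreed with the proposal' holds iff |A ∩ B| / |A| ≤ 3/4.
|A| = 8, |A ∩ B| = 7, |A ∖ B| = 1.
|A ∩ B|/|A| = 7/8, so the statement is false.

False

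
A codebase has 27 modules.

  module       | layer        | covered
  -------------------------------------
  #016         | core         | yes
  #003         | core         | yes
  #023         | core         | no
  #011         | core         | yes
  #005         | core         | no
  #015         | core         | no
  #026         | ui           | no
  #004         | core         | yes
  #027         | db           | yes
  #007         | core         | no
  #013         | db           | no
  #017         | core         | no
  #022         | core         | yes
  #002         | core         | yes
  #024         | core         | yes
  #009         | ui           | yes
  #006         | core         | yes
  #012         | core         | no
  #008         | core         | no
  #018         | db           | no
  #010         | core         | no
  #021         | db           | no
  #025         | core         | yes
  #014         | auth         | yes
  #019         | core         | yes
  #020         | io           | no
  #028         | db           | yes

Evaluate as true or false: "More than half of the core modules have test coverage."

True

Truth condition: |A ∩ B| > |A ∖ B|.
|A| = 18, |A ∩ B| = 10, |A ∖ B| = 8.
10 > 8, so the statement is true.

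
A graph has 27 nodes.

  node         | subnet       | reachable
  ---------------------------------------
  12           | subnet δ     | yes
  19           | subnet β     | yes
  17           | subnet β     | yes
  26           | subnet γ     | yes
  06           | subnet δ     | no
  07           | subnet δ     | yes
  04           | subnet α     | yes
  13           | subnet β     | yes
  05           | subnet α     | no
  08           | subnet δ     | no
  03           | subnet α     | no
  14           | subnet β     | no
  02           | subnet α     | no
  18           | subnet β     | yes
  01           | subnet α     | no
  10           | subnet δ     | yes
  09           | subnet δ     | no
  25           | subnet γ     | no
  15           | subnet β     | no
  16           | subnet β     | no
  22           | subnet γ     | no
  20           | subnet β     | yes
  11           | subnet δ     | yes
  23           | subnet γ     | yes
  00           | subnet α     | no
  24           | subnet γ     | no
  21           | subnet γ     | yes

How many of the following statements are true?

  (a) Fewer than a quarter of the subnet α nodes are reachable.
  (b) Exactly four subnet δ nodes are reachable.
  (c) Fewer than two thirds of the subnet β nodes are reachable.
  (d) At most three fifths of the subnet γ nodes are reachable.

(a) subnet α: |A| = 6, |A ∩ B| = 1; needs |A ∩ B| / |A| < 1/4 — true.
(b) subnet δ: |A| = 7, |A ∩ B| = 4; needs |A ∩ B| = 4 — true.
(c) subnet β: |A| = 8, |A ∩ B| = 5; needs |A ∩ B| / |A| < 2/3 — true.
(d) subnet γ: |A| = 6, |A ∩ B| = 3; needs |A ∩ B| / |A| ≤ 3/5 — true.

4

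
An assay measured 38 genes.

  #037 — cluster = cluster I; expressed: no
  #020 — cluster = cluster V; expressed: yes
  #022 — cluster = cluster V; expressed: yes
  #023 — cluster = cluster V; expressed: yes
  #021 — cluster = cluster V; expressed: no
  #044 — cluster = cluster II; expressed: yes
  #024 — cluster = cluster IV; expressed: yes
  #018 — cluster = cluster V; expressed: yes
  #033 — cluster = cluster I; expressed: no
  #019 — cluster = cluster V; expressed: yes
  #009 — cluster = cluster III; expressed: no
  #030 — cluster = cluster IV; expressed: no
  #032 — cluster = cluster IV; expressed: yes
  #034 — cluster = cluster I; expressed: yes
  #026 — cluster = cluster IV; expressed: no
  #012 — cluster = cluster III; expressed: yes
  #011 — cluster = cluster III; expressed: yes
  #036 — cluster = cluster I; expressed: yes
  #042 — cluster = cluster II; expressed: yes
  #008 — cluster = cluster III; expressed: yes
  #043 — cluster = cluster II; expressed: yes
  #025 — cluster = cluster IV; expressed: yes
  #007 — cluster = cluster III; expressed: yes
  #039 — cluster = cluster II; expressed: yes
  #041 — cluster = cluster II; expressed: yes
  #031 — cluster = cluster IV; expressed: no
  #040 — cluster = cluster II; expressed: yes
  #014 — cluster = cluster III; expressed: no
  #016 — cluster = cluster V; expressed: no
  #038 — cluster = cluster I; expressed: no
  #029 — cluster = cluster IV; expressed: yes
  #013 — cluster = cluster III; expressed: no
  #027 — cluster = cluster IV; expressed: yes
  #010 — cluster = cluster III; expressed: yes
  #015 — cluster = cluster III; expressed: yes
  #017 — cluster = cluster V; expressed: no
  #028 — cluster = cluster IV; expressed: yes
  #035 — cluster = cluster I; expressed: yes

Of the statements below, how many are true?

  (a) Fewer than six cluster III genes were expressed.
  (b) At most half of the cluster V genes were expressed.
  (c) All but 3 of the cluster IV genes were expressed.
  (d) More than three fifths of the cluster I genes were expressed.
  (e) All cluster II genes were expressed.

2

(a) cluster III: |A| = 9, |A ∩ B| = 6; needs |A ∩ B| < 6 — false.
(b) cluster V: |A| = 8, |A ∩ B| = 5; needs |A ∩ B| ≤ |A ∖ B| — false.
(c) cluster IV: |A| = 9, |A ∩ B| = 6; needs |A ∖ B| = 3 — true.
(d) cluster I: |A| = 6, |A ∩ B| = 3; needs |A ∩ B| / |A| > 3/5 — false.
(e) cluster II: |A| = 6, |A ∩ B| = 6; needs A ⊆ B, i.e. every element of A is in B (|A ∖ B| = 0) — true.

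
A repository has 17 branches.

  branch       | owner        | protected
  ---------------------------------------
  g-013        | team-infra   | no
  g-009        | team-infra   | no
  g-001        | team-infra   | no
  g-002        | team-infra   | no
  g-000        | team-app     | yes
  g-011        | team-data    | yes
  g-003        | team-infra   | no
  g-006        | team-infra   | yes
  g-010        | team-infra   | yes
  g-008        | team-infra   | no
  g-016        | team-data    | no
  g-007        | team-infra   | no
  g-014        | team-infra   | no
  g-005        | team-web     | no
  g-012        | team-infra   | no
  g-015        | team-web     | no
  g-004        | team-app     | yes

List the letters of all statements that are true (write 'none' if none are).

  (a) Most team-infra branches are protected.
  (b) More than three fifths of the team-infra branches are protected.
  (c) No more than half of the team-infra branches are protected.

|A| = 11, |A ∩ B| = 2, |A ∖ B| = 9.
(a) |A ∩ B| > |A ∖ B|: fails.
(b) |A ∩ B| / |A| > 3/5: fails.
(c) |A ∩ B| ≤ |A ∖ B|: holds.

(c)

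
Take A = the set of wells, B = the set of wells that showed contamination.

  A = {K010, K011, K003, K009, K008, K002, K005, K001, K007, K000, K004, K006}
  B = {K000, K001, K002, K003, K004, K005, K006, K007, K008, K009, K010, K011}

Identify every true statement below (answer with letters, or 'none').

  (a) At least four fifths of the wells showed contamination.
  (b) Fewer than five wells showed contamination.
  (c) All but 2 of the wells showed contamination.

(a)

|A| = 12, |A ∩ B| = 12, |A ∖ B| = 0.
(a) |A ∩ B| / |A| ≥ 4/5: holds.
(b) |A ∩ B| < 5: fails.
(c) |A ∖ B| = 2: fails.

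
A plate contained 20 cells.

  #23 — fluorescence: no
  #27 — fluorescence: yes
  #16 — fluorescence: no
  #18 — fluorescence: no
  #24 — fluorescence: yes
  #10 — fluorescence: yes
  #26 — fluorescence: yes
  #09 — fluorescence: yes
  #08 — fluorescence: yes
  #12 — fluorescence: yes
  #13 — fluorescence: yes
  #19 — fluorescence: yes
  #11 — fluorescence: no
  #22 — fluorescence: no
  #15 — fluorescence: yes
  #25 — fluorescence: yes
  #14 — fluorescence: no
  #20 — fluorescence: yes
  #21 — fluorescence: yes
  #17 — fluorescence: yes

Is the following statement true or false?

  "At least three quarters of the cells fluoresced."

False

Truth condition: |A ∩ B| / |A| ≥ 3/4.
|A| = 20, |A ∩ B| = 14, |A ∖ B| = 6.
|A ∩ B|/|A| = 14/20, so the statement is false.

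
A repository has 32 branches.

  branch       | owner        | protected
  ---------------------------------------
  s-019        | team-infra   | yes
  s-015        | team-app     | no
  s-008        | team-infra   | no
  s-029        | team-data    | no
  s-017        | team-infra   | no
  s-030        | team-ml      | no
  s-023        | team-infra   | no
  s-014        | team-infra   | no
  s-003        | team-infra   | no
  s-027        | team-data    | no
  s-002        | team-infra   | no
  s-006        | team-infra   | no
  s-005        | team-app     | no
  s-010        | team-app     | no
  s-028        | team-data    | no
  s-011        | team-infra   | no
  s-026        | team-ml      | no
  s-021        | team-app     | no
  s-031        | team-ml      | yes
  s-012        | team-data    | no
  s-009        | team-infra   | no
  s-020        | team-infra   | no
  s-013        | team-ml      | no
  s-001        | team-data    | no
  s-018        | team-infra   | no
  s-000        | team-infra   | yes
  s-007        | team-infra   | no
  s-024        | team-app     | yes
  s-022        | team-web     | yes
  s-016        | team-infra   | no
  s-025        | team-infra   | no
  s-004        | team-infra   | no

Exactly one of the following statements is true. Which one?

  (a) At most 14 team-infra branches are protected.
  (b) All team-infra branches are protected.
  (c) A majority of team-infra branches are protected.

|A| = 17, |A ∩ B| = 2, |A ∖ B| = 15.
(a) requires |A ∩ B| ≤ 14: true.
(b) requires A ⊆ B, i.e. every element of A is in B (|A ∖ B| = 0): false.
(c) requires |A ∩ B| > |A ∖ B|: false.

(a)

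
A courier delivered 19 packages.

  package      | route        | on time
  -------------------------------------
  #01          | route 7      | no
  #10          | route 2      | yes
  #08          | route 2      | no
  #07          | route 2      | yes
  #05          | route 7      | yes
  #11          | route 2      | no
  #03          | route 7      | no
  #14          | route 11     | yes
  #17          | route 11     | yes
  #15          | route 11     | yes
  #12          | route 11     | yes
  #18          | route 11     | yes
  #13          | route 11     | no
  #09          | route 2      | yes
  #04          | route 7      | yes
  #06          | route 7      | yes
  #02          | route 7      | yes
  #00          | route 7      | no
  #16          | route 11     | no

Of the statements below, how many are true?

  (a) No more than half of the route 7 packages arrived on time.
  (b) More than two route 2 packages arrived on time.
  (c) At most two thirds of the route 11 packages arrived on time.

1

(a) route 7: |A| = 7, |A ∩ B| = 4; needs |A ∩ B| ≤ |A ∖ B| — false.
(b) route 2: |A| = 5, |A ∩ B| = 3; needs |A ∩ B| > 2 — true.
(c) route 11: |A| = 7, |A ∩ B| = 5; needs |A ∩ B| / |A| ≤ 2/3 — false.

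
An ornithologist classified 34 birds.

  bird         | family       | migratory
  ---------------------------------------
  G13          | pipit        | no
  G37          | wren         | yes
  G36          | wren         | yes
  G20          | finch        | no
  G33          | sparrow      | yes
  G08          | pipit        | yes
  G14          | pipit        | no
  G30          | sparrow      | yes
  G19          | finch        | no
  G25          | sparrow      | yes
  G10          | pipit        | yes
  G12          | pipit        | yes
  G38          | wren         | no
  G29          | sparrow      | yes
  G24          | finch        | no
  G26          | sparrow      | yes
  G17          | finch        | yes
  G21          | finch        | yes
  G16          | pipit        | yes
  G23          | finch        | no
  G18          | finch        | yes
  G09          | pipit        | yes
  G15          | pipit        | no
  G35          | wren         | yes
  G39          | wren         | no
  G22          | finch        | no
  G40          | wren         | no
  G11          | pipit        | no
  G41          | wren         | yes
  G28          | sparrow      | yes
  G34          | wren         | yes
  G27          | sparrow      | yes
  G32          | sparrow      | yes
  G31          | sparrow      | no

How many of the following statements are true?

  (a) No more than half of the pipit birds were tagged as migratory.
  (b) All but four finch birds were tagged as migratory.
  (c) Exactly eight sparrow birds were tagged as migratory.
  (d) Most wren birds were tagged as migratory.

(a) pipit: |A| = 9, |A ∩ B| = 5; needs |A ∩ B| ≤ |A ∖ B| — false.
(b) finch: |A| = 8, |A ∩ B| = 3; needs |A ∖ B| = 4 — false.
(c) sparrow: |A| = 9, |A ∩ B| = 8; needs |A ∩ B| = 8 — true.
(d) wren: |A| = 8, |A ∩ B| = 5; needs |A ∩ B| > |A ∖ B| — true.

2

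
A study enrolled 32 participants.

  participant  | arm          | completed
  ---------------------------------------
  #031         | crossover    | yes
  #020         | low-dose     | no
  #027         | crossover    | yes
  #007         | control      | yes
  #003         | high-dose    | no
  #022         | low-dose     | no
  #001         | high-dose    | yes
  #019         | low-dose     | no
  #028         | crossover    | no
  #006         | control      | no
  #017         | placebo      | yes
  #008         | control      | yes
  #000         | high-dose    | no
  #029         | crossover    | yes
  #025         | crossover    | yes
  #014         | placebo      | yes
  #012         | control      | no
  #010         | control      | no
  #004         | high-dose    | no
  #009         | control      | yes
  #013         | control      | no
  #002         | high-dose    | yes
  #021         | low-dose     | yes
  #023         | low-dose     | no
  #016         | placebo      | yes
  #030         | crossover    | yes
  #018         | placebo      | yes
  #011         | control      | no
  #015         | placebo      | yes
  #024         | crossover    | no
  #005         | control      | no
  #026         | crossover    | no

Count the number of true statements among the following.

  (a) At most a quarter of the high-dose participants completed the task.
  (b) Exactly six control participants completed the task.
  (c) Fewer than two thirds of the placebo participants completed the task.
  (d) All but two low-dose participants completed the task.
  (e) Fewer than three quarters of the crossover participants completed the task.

1

(a) high-dose: |A| = 5, |A ∩ B| = 2; needs |A ∩ B| / |A| ≤ 1/4 — false.
(b) control: |A| = 9, |A ∩ B| = 3; needs |A ∩ B| = 6 — false.
(c) placebo: |A| = 5, |A ∩ B| = 5; needs |A ∩ B| / |A| < 2/3 — false.
(d) low-dose: |A| = 5, |A ∩ B| = 1; needs |A ∖ B| = 2 — false.
(e) crossover: |A| = 8, |A ∩ B| = 5; needs |A ∩ B| / |A| < 3/4 — true.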